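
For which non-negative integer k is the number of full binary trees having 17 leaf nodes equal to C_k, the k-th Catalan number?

16

Full binary trees with 17 leaves have 17−1 = 16 internal nodes, so there are C_16 of them.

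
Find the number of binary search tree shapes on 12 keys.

208012

Binary trees (left/right distinguished) on n nodes are counted by C_n; here n = 12.
C_12 = C(24,12)/13 = 2704156/13 = 208012.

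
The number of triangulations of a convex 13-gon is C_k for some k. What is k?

Triangulations of a convex m-gon are counted by C_{m−2}; with m = 13 this is C_11.

11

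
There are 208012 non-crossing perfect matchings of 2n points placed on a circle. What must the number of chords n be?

12

Non-crossing pairings of 2n points on a circle are counted by C_n. The Catalan number equal to 208012 is C_12.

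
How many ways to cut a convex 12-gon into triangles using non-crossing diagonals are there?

A convex 12-gon is triangulated into 10 triangles, and the number of such triangulations is the Catalan number C_{12−2} = C_10.
C_10 = C_9 · 2(2·9+1)/(9+2) = 4862 · 38/11 = 16796.

16796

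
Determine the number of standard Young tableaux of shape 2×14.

2674440

By the hook-length formula (or a Dyck-path bijection), SYT of shape 2×14 number C_14.
C_14 = C_13 · 2(2·13+1)/(13+2) = 742900 · 54/15 = 2674440.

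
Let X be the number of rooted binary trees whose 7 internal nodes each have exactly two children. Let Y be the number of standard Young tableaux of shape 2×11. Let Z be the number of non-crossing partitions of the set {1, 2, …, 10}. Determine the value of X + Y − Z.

Full binary trees with n internal nodes are counted by C_n; here n = 7. So X = C_7 = 429.
Standard Young tableaux of shape 2×n are counted by C_n; here n = 11. So Y = C_11 = 58786.
The non-crossing partitions of [10] form a lattice of size C_10. So Z = C_10 = 16796.
X + Y − Z = 429 + 58786 − 16796 = 42419.

42419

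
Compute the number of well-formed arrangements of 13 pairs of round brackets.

A balanced arrangement of 13 bracket pairs is a Dyck word of semilength 13, so the count is C_13.
C_13 = C_12 · 2(2·12+1)/(12+2) = 208012 · 50/14 = 742900.

742900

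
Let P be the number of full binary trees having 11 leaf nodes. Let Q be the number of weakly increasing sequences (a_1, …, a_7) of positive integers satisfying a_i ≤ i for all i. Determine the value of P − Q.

16367

Full binary trees with 11 leaves have 11−1 = 10 internal nodes, so there are C_10 of them. So P = C_10 = 16796.
Such sub-staircase sequences of length n are counted by C_n; here n = 7. So Q = C_7 = 429.
P − Q = 16796 − 429 = 16367.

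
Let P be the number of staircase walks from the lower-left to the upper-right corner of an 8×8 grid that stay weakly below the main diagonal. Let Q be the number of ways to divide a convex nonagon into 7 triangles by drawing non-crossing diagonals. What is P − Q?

1001

Sub-diagonal monotone paths from (0,0) to (8,8) biject with Dyck paths of semilength 8, giving C_8. So P = C_8 = 1430.
Triangulations of a convex m-gon are counted by C_{m−2}; with m = 9 this is C_7. So Q = C_7 = 429.
P − Q = 1430 − 429 = 1001.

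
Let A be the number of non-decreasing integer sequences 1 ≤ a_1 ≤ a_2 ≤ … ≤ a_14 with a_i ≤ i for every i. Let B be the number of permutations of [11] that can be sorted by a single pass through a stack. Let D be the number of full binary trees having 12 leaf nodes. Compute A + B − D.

Such sub-staircase sequences of length n are counted by C_n; here n = 14. So A = C_14 = 2674440.
Stack-sortable permutations are exactly the 231-avoiding ones, counted by C_n; here n = 11. So B = C_11 = 58786.
Full binary trees with 12 leaves have 12−1 = 11 internal nodes, so there are C_11 of them. So D = C_11 = 58786.
A + B − D = 2674440 + 58786 − 58786 = 2674440.

2674440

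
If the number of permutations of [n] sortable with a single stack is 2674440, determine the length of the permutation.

14

Stack-sortable permutations of [n] are counted by C_n; 2674440 = C_14.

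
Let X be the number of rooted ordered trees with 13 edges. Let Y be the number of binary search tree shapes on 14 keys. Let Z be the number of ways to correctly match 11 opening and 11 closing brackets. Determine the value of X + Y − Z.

A rooted plane tree with 13 edges has 14 nodes, and the count is C_13. So X = C_13 = 742900.
Rooted binary trees with 14 nodes (each child slot possibly empty) number C_14. So Y = C_14 = 2674440.
Balanced strings of n pairs of brackets are counted by C_n; here n = 11. So Z = C_11 = 58786.
X + Y − Z = 742900 + 2674440 − 58786 = 3358554.

3358554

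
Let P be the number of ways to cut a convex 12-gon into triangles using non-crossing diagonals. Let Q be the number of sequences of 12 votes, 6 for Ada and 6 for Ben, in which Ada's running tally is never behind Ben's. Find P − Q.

16664

The number of triangulations of a 12-gon is the Catalan number C_10 (index = sides − 2). So P = C_10 = 16796.
Ballot sequences with n votes each where one side never trails are Dyck words, counted by C_n; here n = 6. So Q = C_6 = 132.
P − Q = 16796 − 132 = 16664.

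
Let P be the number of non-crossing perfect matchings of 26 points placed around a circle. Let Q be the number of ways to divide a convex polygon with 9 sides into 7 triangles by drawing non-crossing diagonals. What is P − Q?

Non-crossing perfect matchings of 2n points on a circle are counted by C_n; with 26 points, n = 13. So P = C_13 = 742900.
The number of triangulations of a 9-gon is the Catalan number C_7 (index = sides − 2). So Q = C_7 = 429.
P − Q = 742900 − 429 = 742471.

742471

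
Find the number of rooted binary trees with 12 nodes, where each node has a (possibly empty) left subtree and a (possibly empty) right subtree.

Rooted binary trees with 12 nodes (each child slot possibly empty) number C_12.
C_12 = 208012.

208012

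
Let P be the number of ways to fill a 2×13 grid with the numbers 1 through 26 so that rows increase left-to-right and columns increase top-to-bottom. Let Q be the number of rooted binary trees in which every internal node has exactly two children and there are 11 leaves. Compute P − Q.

Standard Young tableaux of shape 2×n are counted by C_n; here n = 13. So P = C_13 = 742900.
A full binary tree with L leaves has L−1 internal nodes and is counted by C_{L−1}; L = 11 gives C_10. So Q = C_10 = 16796.
P − Q = 742900 − 16796 = 726104.

726104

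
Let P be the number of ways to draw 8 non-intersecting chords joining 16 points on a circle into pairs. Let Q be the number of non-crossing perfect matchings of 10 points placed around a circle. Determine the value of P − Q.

Non-crossing perfect matchings of 2n points on a circle are counted by C_n; with 16 points, n = 8. So P = C_8 = 1430.
Non-crossing perfect matchings of 2n points on a circle are counted by C_n; with 10 points, n = 5. So Q = C_5 = 42.
P − Q = 1430 − 42 = 1388.

1388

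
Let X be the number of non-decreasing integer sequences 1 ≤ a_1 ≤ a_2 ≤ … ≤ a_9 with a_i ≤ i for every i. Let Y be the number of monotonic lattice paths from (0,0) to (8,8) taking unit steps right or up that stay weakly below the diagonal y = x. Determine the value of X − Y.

Weakly increasing sequences with a_i ≤ i biject with Dyck paths of semilength 9, so there are C_9. So X = C_9 = 4862.
Monotone paths in an n×n grid that stay weakly below the diagonal are counted by C_n; here n = 8. So Y = C_8 = 1430.
X − Y = 4862 − 1430 = 3432.

3432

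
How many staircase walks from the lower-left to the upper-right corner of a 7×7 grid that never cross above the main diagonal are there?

429

Monotone paths in an n×n grid that stay weakly below the diagonal are counted by C_n; here n = 7.
C_7 = 429.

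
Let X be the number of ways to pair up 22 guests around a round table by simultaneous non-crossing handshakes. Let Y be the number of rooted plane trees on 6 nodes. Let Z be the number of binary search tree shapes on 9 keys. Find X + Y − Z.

Non-crossing handshake pairings of 2n people are counted by C_n; 22 people gives n = 11. So X = C_11 = 58786.
Rooted ordered (plane) trees on m nodes have m−1 edges and are counted by C_{m−1}; m = 6 gives C_5. So Y = C_5 = 42.
There are C_n binary search tree shapes on n keys; with n = 9 that is C_9. So Z = C_9 = 4862.
X + Y − Z = 58786 + 42 − 4862 = 53966.

53966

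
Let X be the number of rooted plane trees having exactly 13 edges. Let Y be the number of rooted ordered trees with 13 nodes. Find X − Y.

534888

A rooted plane tree with 13 edges has 14 nodes, and the count is C_13. So X = C_13 = 742900.
A rooted plane tree on 13 nodes has 12 edges, and such trees are counted by C_12. So Y = C_12 = 208012.
X − Y = 742900 − 208012 = 534888.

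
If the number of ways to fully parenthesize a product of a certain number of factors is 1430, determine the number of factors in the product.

9

Parenthesizations of m factors are counted by C_{m−1}. Since C_8 = 1430, the index is 8.
So the index is 8, and the number of factors is 8 + 1 = 9.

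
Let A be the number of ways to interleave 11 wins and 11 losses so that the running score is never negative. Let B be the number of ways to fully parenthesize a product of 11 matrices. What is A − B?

41990

Ballot sequences with n votes each where one side never trails are Dyck words, counted by C_n; here n = 11. So A = C_11 = 58786.
Ways to associate a product of 11 factors correspond to binary trees on 11 leaves, so the count is C_10. So B = C_10 = 16796.
A − B = 58786 − 16796 = 41990.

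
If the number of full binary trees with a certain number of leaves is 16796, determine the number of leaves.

Full binary trees with L leaves are counted by C_{L−1}. Since C_10 = 16796, the index is 10.
So the index is 10, and the number of leaves is 10 + 1 = 11.

11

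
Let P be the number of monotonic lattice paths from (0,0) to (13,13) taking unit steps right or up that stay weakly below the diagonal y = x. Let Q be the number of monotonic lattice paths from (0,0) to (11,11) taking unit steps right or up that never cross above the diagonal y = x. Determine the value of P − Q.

Monotone paths in an n×n grid that stay weakly below the diagonal are counted by C_n; here n = 13. So P = C_13 = 742900.
Monotone paths in an n×n grid that stay weakly below the diagonal are counted by C_n; here n = 11. So Q = C_11 = 58786.
P − Q = 742900 − 58786 = 684114.

684114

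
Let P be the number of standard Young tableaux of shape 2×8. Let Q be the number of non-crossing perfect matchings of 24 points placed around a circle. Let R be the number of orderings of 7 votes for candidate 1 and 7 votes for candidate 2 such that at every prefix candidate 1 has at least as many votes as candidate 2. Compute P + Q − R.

209013

Standard Young tableaux of shape 2×n are counted by C_n; here n = 8. So P = C_8 = 1430.
Non-crossing perfect matchings of 2n points on a circle are counted by C_n; with 24 points, n = 12. So Q = C_12 = 208012.
Reading a vote for the leader as '(' and for the other as ')' turns such a sequence into a balanced string of 7 pairs, so the count is C_7. So R = C_7 = 429.
P + Q − R = 1430 + 208012 − 429 = 209013.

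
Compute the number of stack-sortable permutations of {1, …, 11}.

Stack-sortable permutations are exactly the 231-avoiding ones, counted by C_n; here n = 11.
C_11 = C(22,11)/12 = 705432/12 = 58786.

58786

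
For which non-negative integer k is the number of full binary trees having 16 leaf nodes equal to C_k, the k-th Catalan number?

15

Full binary trees with 16 leaves have 16−1 = 15 internal nodes, so there are C_15 of them.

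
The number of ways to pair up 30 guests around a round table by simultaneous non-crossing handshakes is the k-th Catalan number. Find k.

With 30 = 2·15 people, non-crossing handshake pairings are non-crossing perfect matchings on a circle, counted by C_15.

15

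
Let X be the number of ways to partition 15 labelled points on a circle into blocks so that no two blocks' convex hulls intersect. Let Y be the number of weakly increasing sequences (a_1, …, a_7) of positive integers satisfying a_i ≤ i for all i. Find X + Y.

9695274

Non-crossing partitions of an n-element set are counted by C_n; here n = 15. So X = C_15 = 9694845.
Such sub-staircase sequences of length n are counted by C_n; here n = 7. So Y = C_7 = 429.
X + Y = 9694845 + 429 = 9695274.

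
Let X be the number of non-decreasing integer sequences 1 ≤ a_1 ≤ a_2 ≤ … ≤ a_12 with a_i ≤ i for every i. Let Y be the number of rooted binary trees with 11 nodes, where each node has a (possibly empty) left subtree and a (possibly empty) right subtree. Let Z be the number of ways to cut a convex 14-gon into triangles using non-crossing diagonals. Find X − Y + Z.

357238

Weakly increasing sequences with a_i ≤ i biject with Dyck paths of semilength 12, so there are C_12. So X = C_12 = 208012.
Rooted binary trees with 11 nodes (each child slot possibly empty) number C_11. So Y = C_11 = 58786.
A convex 14-gon is triangulated into 12 triangles, and the number of such triangulations is the Catalan number C_{14−2} = C_12. So Z = C_12 = 208012.
X − Y + Z = 208012 − 58786 + 208012 = 357238.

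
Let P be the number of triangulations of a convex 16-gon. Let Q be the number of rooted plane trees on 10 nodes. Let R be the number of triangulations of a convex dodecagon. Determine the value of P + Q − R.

2662506

A convex 16-gon is triangulated into 14 triangles, and the number of such triangulations is the Catalan number C_{16−2} = C_14. So P = C_14 = 2674440.
A rooted plane tree on 10 nodes has 9 edges, and such trees are counted by C_9. So Q = C_9 = 4862.
A convex 12-gon is triangulated into 10 triangles, and the number of such triangulations is the Catalan number C_{12−2} = C_10. So R = C_10 = 16796.
P + Q − R = 2674440 + 4862 − 16796 = 2662506.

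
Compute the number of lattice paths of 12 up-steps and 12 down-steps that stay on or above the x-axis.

Paths of 12 up- and 12 down-steps that never dip below the axis are Dyck paths; their count is C_12.
C_12 = 208012.

208012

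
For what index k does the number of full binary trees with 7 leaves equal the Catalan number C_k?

6

Full binary trees with 7 leaves have 7−1 = 6 internal nodes, so there are C_6 of them.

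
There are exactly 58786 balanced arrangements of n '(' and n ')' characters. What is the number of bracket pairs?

Balanced strings of n bracket-pairs are counted by C_n. Since C_11 = 58786, the index is 11.

11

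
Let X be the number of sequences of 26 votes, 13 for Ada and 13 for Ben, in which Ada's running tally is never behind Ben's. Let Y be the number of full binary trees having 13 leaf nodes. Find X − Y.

Ballot sequences with n votes each where one side never trails are Dyck words, counted by C_n; here n = 13. So X = C_13 = 742900.
A full binary tree with L leaves has L−1 internal nodes and is counted by C_{L−1}; L = 13 gives C_12. So Y = C_12 = 208012.
X − Y = 742900 − 208012 = 534888.

534888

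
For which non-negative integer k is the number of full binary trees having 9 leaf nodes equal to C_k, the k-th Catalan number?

Full binary trees with 9 leaves have 9−1 = 8 internal nodes, so there are C_8 of them.

8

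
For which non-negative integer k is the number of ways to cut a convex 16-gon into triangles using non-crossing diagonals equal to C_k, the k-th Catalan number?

The number of triangulations of a 16-gon is the Catalan number C_14 (index = sides − 2).

14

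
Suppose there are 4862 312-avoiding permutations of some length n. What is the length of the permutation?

Permutations of [n] avoiding a fixed length-3 pattern are counted by C_n. Since C_9 = 4862, the index is 9.

9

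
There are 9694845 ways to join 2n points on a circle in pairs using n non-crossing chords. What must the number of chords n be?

15

Non-crossing pairings of 2n points on a circle are counted by C_n, and C_15 = 9694845.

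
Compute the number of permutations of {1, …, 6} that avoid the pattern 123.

132

Permutations of [n] avoiding any single length-3 pattern are counted by C_n; here n = 6.
C_6 = C_5 · 2(2·5+1)/(5+2) = 42 · 22/7 = 132.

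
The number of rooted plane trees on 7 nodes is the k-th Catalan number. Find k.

6

A rooted plane tree on 7 nodes has 6 edges, and such trees are counted by C_6.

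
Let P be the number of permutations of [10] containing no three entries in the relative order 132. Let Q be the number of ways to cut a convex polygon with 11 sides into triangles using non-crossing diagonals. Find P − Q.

11934

For any fixed pattern of length 3, the pattern-avoiding permutations of [10] number C_10. So P = C_10 = 16796.
Triangulations of a convex m-gon are counted by C_{m−2}; with m = 11 this is C_9. So Q = C_9 = 4862.
P − Q = 16796 − 4862 = 11934.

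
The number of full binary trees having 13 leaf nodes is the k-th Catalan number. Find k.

12

A full binary tree with L leaves has L−1 internal nodes and is counted by C_{L−1}; L = 13 gives C_12.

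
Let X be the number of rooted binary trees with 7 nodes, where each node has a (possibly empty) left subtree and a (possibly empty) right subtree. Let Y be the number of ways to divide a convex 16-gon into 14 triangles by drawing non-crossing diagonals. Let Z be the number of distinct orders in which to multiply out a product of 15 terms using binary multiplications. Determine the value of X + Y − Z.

Rooted binary trees with 7 nodes (each child slot possibly empty) number C_7. So X = C_7 = 429.
Triangulations of a convex m-gon are counted by C_{m−2}; with m = 16 this is C_14. So Y = C_14 = 2674440.
Ways to associate a product of 15 factors correspond to binary trees on 15 leaves, so the count is C_14. So Z = C_14 = 2674440.
X + Y − Z = 429 + 2674440 − 2674440 = 429.

429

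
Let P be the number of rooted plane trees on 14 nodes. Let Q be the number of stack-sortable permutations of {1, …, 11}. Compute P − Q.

A rooted plane tree on 14 nodes has 13 edges, and such trees are counted by C_13. So P = C_13 = 742900.
By Knuth's characterisation, the stack-sortable permutations of length 11 are the 231-avoiders, numbering C_11. So Q = C_11 = 58786.
P − Q = 742900 − 58786 = 684114.

684114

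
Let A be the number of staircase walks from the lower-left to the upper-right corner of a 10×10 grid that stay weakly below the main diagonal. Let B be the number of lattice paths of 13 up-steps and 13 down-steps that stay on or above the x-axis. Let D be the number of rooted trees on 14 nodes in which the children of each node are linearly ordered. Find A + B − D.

Monotone paths in an n×n grid that stay weakly below the diagonal are counted by C_n; here n = 10. So A = C_10 = 16796.
Paths of 13 up- and 13 down-steps that never dip below the axis are Dyck paths; their count is C_13. So B = C_13 = 742900.
A rooted plane tree on 14 nodes has 13 edges, and such trees are counted by C_13. So D = C_13 = 742900.
A + B − D = 16796 + 742900 − 742900 = 16796.

16796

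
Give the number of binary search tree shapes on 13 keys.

742900

There are C_n binary search tree shapes on n keys; with n = 13 that is C_13.
C_13 = C_12 · 2(2·12+1)/(12+2) = 208012 · 50/14 = 742900.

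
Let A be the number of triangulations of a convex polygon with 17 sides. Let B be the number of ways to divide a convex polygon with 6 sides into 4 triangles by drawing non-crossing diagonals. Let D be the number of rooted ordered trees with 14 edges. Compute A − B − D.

Triangulations of a convex m-gon are counted by C_{m−2}; with m = 17 this is C_15. So A = C_15 = 9694845.
Triangulations of a convex m-gon are counted by C_{m−2}; with m = 6 this is C_4. So B = C_4 = 14.
A rooted plane tree with 14 edges has 15 nodes, and the count is C_14. So D = C_14 = 2674440.
A − B − D = 9694845 − 14 − 2674440 = 7020391.

7020391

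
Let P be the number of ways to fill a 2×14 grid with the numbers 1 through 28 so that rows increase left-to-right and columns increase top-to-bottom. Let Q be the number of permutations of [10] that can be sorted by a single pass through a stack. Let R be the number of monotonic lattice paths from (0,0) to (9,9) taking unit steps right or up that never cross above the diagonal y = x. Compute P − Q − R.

2652782

By the hook-length formula (or a Dyck-path bijection), SYT of shape 2×14 number C_14. So P = C_14 = 2674440.
Stack-sortable permutations are exactly the 231-avoiding ones, counted by C_n; here n = 10. So Q = C_10 = 16796.
Monotone paths in an n×n grid that stay weakly below the diagonal are counted by C_n; here n = 9. So R = C_9 = 4862.
P − Q − R = 2674440 − 16796 − 4862 = 2652782.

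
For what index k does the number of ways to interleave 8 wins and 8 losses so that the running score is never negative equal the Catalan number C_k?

8

Ballot sequences with n votes each where one side never trails are Dyck words, counted by C_n; here n = 8.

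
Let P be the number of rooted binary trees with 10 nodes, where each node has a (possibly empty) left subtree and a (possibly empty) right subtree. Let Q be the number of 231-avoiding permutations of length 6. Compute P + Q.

There are C_n binary search tree shapes on n keys; with n = 10 that is C_10. So P = C_10 = 16796.
Permutations of [n] avoiding any single length-3 pattern are counted by C_n; here n = 6. So Q = C_6 = 132.
P + Q = 16796 + 132 = 16928.

16928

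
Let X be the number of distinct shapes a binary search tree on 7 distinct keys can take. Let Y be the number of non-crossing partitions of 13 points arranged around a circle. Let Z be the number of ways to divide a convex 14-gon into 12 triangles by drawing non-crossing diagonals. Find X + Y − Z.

535317

There are C_n binary search tree shapes on n keys; with n = 7 that is C_7. So X = C_7 = 429.
Non-crossing partitions of an n-element set are counted by C_n; here n = 13. So Y = C_13 = 742900.
The number of triangulations of a 14-gon is the Catalan number C_12 (index = sides − 2). So Z = C_12 = 208012.
X + Y − Z = 429 + 742900 − 208012 = 535317.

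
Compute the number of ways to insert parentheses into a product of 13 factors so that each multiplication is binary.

208012

Parenthesizations of m factors correspond to full binary trees with m leaves, counted by C_{m−1}; m = 13 gives C_12.
C_12 = C(24,12)/13 = 2704156/13 = 208012.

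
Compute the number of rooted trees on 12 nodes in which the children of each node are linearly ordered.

58786

A rooted plane tree on 12 nodes has 11 edges, and such trees are counted by C_11.
C_11 = C(22,11)/12 = 705432/12 = 58786.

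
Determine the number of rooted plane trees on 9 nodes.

1430

A rooted plane tree on 9 nodes has 8 edges, and such trees are counted by C_8.
C_8 = C_7 · 2(2·7+1)/(7+2) = 429 · 30/9 = 1430.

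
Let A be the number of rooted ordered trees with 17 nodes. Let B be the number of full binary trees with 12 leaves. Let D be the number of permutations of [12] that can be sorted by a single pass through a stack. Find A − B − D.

Rooted ordered (plane) trees on m nodes have m−1 edges and are counted by C_{m−1}; m = 17 gives C_16. So A = C_16 = 35357670.
Full binary trees with 12 leaves have 12−1 = 11 internal nodes, so there are C_11 of them. So B = C_11 = 58786.
By Knuth's characterisation, the stack-sortable permutations of length 12 are the 231-avoiders, numbering C_12. So D = C_12 = 208012.
A − B − D = 35357670 − 58786 − 208012 = 35090872.

35090872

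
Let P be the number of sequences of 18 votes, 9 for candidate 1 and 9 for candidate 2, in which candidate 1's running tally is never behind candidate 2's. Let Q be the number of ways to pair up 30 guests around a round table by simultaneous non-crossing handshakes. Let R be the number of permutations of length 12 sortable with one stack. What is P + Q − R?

Reading a vote for the leader as '(' and for the other as ')' turns such a sequence into a balanced string of 9 pairs, so the count is C_9. So P = C_9 = 4862.
With 30 = 2·15 people, non-crossing handshake pairings are non-crossing perfect matchings on a circle, counted by C_15. So Q = C_15 = 9694845.
Stack-sortable permutations are exactly the 231-avoiding ones, counted by C_n; here n = 12. So R = C_12 = 208012.
P + Q − R = 4862 + 9694845 − 208012 = 9491695.

9491695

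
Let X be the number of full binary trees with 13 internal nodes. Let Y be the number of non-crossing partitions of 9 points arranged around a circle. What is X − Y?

738038

Full binary trees with n internal nodes are counted by C_n; here n = 13. So X = C_13 = 742900.
The non-crossing partitions of [9] form a lattice of size C_9. So Y = C_9 = 4862.
X − Y = 742900 − 4862 = 738038.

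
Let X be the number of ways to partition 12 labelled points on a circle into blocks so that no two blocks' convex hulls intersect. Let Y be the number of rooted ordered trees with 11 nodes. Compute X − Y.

The non-crossing partitions of [12] form a lattice of size C_12. So X = C_12 = 208012.
Rooted ordered (plane) trees on m nodes have m−1 edges and are counted by C_{m−1}; m = 11 gives C_10. So Y = C_10 = 16796.
X − Y = 208012 − 16796 = 191216.

191216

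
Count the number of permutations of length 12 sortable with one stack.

208012

Stack-sortable permutations are exactly the 231-avoiding ones, counted by C_n; here n = 12.
C_12 = C(24,12)/13 = 2704156/13 = 208012.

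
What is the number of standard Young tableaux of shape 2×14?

2674440

Standard Young tableaux of shape 2×n are counted by C_n; here n = 14.
C_14 = C_13 · 2(2·13+1)/(13+2) = 742900 · 54/15 = 2674440.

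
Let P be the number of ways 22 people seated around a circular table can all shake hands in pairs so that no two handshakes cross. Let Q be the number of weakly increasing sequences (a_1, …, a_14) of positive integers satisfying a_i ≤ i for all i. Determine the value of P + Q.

Non-crossing handshake pairings of 2n people are counted by C_n; 22 people gives n = 11. So P = C_11 = 58786.
Weakly increasing sequences with a_i ≤ i biject with Dyck paths of semilength 14, so there are C_14. So Q = C_14 = 2674440.
P + Q = 58786 + 2674440 = 2733226.

2733226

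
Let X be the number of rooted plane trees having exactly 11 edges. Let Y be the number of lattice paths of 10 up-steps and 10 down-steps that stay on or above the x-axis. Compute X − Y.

41990

A rooted plane tree with 11 edges has 12 nodes, and the count is C_11. So X = C_11 = 58786.
A Dyck path with 10 up-steps and 10 down-steps has semilength 10, so there are C_10 of them. So Y = C_10 = 16796.
X − Y = 58786 − 16796 = 41990.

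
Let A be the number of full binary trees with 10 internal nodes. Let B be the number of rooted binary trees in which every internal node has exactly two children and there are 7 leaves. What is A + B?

The number of full binary trees on 10 internal nodes is the Catalan number C_10. So A = C_10 = 16796.
Full binary trees with 7 leaves have 7−1 = 6 internal nodes, so there are C_6 of them. So B = C_6 = 132.
A + B = 16796 + 132 = 16928.

16928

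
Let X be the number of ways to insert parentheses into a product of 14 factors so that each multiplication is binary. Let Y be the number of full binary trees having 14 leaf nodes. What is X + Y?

Parenthesizations of m factors correspond to full binary trees with m leaves, counted by C_{m−1}; m = 14 gives C_13. So X = C_13 = 742900.
Full binary trees with 14 leaves have 14−1 = 13 internal nodes, so there are C_13 of them. So Y = C_13 = 742900.
X + Y = 742900 + 742900 = 1485800.

1485800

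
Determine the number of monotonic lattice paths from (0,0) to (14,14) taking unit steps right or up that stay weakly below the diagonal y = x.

2674440

Sub-diagonal monotone paths from (0,0) to (14,14) biject with Dyck paths of semilength 14, giving C_14.
C_14 = C(28,14)/15 = 40116600/15 = 2674440.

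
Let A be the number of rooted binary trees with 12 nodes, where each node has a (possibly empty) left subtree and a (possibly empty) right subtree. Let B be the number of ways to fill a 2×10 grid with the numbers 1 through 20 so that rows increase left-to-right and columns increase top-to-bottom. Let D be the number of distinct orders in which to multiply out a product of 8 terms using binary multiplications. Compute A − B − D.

190787

Rooted binary trees with 12 nodes (each child slot possibly empty) number C_12. So A = C_12 = 208012.
By the hook-length formula (or a Dyck-path bijection), SYT of shape 2×10 number C_10. So B = C_10 = 16796.
Ways to associate a product of 8 factors correspond to binary trees on 8 leaves, so the count is C_7. So D = C_7 = 429.
A − B − D = 208012 − 16796 − 429 = 190787.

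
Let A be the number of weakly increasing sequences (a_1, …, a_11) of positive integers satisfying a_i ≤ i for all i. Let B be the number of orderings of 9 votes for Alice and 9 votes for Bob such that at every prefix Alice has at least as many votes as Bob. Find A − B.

53924

Such sub-staircase sequences of length n are counted by C_n; here n = 11. So A = C_11 = 58786.
Reading a vote for the leader as '(' and for the other as ')' turns such a sequence into a balanced string of 9 pairs, so the count is C_9. So B = C_9 = 4862.
A − B = 58786 − 4862 = 53924.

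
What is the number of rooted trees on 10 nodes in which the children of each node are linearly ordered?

Rooted ordered (plane) trees on m nodes have m−1 edges and are counted by C_{m−1}; m = 10 gives C_9.
C_9 = 4862.

4862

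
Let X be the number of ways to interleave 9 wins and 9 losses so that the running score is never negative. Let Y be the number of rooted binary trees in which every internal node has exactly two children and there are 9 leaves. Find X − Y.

3432

Ballot sequences with n votes each where one side never trails are Dyck words, counted by C_n; here n = 9. So X = C_9 = 4862.
Full binary trees with 9 leaves have 9−1 = 8 internal nodes, so there are C_8 of them. So Y = C_8 = 1430.
X − Y = 4862 − 1430 = 3432.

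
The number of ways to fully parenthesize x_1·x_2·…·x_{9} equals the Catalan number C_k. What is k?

Ways to associate a product of 9 factors correspond to binary trees on 9 leaves, so the count is C_8.

8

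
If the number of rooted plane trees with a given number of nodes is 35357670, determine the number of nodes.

17

Rooted ordered trees on m nodes are counted by C_{m−1}. Since C_16 = 35357670, the index is 16.
So the index is 16, and the number of nodes is 16 + 1 = 17.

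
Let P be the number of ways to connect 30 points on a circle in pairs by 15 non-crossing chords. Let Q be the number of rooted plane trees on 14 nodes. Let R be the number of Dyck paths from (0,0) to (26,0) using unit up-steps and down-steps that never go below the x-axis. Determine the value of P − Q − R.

8209045

Non-crossing perfect matchings of 2n points on a circle are counted by C_n; with 30 points, n = 15. So P = C_15 = 9694845.
A rooted plane tree on 14 nodes has 13 edges, and such trees are counted by C_13. So Q = C_13 = 742900.
A Dyck path with 13 up-steps and 13 down-steps has semilength 13, so there are C_13 of them. So R = C_13 = 742900.
P − Q − R = 9694845 − 742900 − 742900 = 8209045.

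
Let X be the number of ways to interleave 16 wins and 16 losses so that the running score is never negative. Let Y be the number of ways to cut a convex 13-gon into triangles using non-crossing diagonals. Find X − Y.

35298884

Ballot sequences with n votes each where one side never trails are Dyck words, counted by C_n; here n = 16. So X = C_16 = 35357670.
A convex 13-gon is triangulated into 11 triangles, and the number of such triangulations is the Catalan number C_{13−2} = C_11. So Y = C_11 = 58786.
X − Y = 35357670 − 58786 = 35298884.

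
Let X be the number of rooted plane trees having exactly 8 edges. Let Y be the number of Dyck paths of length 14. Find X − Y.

1001

A rooted plane tree with 8 edges has 9 nodes, and the count is C_8. So X = C_8 = 1430.
Dyck paths of semilength n (length 2n) are counted by C_n; here n = 7. So Y = C_7 = 429.
X − Y = 1430 − 429 = 1001.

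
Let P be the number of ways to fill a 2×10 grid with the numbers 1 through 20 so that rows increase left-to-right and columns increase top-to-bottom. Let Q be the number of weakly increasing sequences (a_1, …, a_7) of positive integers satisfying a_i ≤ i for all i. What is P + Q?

Standard Young tableaux of shape 2×n are counted by C_n; here n = 10. So P = C_10 = 16796.
Such sub-staircase sequences of length n are counted by C_n; here n = 7. So Q = C_7 = 429.
P + Q = 16796 + 429 = 17225.

17225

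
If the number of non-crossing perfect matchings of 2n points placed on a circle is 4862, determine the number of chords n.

Non-crossing pairings of 2n points on a circle are counted by C_n; 4862 = C_9.

9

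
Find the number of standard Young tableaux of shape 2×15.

9694845

Standard Young tableaux of shape 2×n are counted by C_n; here n = 15.
C_15 = C_14 · 2(2·14+1)/(14+2) = 2674440 · 58/16 = 9694845.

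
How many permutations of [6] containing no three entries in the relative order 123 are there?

For any fixed pattern of length 3, the pattern-avoiding permutations of [6] number C_6.
C_6 = C_5 · 2(2·5+1)/(5+2) = 42 · 22/7 = 132.

132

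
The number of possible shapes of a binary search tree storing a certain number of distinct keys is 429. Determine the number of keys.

Binary search tree shapes on n keys are counted by C_n, and C_7 = 429.

7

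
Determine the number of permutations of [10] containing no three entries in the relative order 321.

For any fixed pattern of length 3, the pattern-avoiding permutations of [10] number C_10.
C_10 = C(20,10)/11 = 184756/11 = 16796.

16796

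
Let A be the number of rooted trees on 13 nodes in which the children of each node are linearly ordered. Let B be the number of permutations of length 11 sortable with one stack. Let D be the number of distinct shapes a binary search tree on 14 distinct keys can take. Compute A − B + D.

Rooted ordered (plane) trees on m nodes have m−1 edges and are counted by C_{m−1}; m = 13 gives C_12. So A = C_12 = 208012.
By Knuth's characterisation, the stack-sortable permutations of length 11 are the 231-avoiders, numbering C_11. So B = C_11 = 58786.
Binary trees (left/right distinguished) on n nodes are counted by C_n; here n = 14. So D = C_14 = 2674440.
A − B + D = 208012 − 58786 + 2674440 = 2823666.

2823666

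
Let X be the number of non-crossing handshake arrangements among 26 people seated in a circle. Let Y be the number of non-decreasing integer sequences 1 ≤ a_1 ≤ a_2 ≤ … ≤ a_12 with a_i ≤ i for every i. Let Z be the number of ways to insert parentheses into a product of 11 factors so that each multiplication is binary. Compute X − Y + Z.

Non-crossing handshake pairings of 2n people are counted by C_n; 26 people gives n = 13. So X = C_13 = 742900.
Weakly increasing sequences with a_i ≤ i biject with Dyck paths of semilength 12, so there are C_12. So Y = C_12 = 208012.
Bracketing 11 factors into binary products is counted by C_{11−1} = C_10. So Z = C_10 = 16796.
X − Y + Z = 742900 − 208012 + 16796 = 551684.

551684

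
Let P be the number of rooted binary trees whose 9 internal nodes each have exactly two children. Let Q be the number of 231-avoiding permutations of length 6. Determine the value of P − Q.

The number of full binary trees on 9 internal nodes is the Catalan number C_9. So P = C_9 = 4862.
For any fixed pattern of length 3, the pattern-avoiding permutations of [6] number C_6. So Q = C_6 = 132.
P − Q = 4862 − 132 = 4730.

4730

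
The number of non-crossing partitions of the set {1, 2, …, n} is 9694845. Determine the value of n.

15

Non-crossing partitions of [n] are counted by C_n, and C_15 = 9694845.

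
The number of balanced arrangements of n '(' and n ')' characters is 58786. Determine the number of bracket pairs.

Balanced strings of n bracket-pairs are counted by C_n; 58786 = C_11.

11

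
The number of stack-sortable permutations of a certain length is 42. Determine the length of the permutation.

Stack-sortable permutations of [n] are counted by C_n. Since C_5 = 42, the index is 5.

5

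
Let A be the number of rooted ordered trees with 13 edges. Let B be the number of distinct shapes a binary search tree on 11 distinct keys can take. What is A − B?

Rooted ordered trees with n edges are counted by C_n; here n = 13. So A = C_13 = 742900.
Binary trees (left/right distinguished) on n nodes are counted by C_n; here n = 11. So B = C_11 = 58786.
A − B = 742900 − 58786 = 684114.

684114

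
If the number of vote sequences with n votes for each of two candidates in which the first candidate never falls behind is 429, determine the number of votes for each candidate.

7

Such ballot sequences with n votes each are counted by C_n. The Catalan number equal to 429 is C_7.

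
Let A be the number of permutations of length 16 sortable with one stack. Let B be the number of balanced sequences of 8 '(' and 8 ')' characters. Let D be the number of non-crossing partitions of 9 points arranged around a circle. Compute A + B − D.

35354238

By Knuth's characterisation, the stack-sortable permutations of length 16 are the 231-avoiders, numbering C_16. So A = C_16 = 35357670.
A balanced arrangement of 8 bracket pairs is a Dyck word of semilength 8, so the count is C_8. So B = C_8 = 1430.
Non-crossing partitions of an n-element set are counted by C_n; here n = 9. So D = C_9 = 4862.
A + B − D = 35357670 + 1430 − 4862 = 35354238.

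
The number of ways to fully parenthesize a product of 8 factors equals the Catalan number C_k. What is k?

7

Ways to associate a product of 8 factors correspond to binary trees on 8 leaves, so the count is C_7.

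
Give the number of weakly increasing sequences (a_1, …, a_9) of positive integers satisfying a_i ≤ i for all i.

4862

Weakly increasing sequences with a_i ≤ i biject with Dyck paths of semilength 9, so there are C_9.
C_9 = C(18,9)/10 = 48620/10 = 4862.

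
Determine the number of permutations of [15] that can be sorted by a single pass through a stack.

By Knuth's characterisation, the stack-sortable permutations of length 15 are the 231-avoiders, numbering C_15.
C_15 = C_14 · 2(2·14+1)/(14+2) = 2674440 · 58/16 = 9694845.

9694845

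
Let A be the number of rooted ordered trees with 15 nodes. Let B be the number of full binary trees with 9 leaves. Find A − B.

A rooted plane tree on 15 nodes has 14 edges, and such trees are counted by C_14. So A = C_14 = 2674440.
Full binary trees with 9 leaves have 9−1 = 8 internal nodes, so there are C_8 of them. So B = C_8 = 1430.
A − B = 2674440 − 1430 = 2673010.

2673010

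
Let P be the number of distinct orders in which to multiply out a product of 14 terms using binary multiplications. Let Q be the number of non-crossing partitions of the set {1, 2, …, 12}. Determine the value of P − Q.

534888

Ways to associate a product of 14 factors correspond to binary trees on 14 leaves, so the count is C_13. So P = C_13 = 742900.
Non-crossing partitions of an n-element set are counted by C_n; here n = 12. So Q = C_12 = 208012.
P − Q = 742900 − 208012 = 534888.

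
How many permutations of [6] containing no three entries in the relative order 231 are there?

132

Permutations of [n] avoiding any single length-3 pattern are counted by C_n; here n = 6.
C_6 = C_5 · 2(2·5+1)/(5+2) = 42 · 22/7 = 132.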